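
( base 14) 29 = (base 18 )21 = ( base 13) 2b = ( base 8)45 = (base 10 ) 37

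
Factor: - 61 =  - 61^1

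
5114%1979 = 1156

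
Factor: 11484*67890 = 2^3 * 3^3*5^1*11^1*29^1 * 31^1*73^1 = 779648760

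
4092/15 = 1364/5 = 272.80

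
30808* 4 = 123232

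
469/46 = 469/46 = 10.20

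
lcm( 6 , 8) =24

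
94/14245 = 94/14245 = 0.01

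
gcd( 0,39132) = 39132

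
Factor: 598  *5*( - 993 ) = - 2^1 * 3^1* 5^1 * 13^1*23^1*331^1 = - 2969070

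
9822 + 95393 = 105215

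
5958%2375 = 1208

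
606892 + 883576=1490468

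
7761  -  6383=1378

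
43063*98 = 4220174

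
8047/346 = 8047/346 = 23.26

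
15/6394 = 15/6394 = 0.00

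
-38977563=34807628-73785191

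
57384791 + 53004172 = 110388963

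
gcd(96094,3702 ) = 2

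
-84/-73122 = 2/1741  =  0.00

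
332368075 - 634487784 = -302119709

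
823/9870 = 823/9870 = 0.08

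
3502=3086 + 416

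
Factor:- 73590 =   -  2^1*3^1*5^1*11^1 * 223^1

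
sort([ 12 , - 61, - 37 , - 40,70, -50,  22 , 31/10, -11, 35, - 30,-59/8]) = [ - 61, - 50, - 40,-37, - 30, - 11, - 59/8,31/10,12, 22,  35, 70] 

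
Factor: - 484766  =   -2^1*19^1*12757^1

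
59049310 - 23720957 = 35328353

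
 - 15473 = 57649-73122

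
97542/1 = 97542 = 97542.00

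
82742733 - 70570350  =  12172383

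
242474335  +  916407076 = 1158881411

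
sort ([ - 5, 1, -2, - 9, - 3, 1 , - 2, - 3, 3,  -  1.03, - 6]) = [ - 9, -6, - 5, - 3,-3 , - 2 ,-2, - 1.03,  1, 1,  3]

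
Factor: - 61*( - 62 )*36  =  2^3*3^2*31^1*61^1 =136152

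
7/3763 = 7/3763 = 0.00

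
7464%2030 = 1374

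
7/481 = 7/481 = 0.01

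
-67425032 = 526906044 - 594331076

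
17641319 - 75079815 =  - 57438496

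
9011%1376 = 755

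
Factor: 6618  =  2^1*3^1*1103^1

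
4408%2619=1789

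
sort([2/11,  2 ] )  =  [ 2/11, 2 ] 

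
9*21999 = 197991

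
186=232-46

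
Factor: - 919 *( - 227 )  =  208613=227^1*919^1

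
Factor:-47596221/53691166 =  - 2^(-1) * 3^3*29^1*89^1*683^1 * 26845583^( - 1 ) 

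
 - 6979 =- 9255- - 2276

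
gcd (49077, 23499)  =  63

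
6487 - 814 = 5673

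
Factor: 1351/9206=2^(- 1 ) * 7^1*193^1*4603^(-1)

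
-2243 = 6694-8937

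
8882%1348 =794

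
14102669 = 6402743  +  7699926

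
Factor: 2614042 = 2^1*23^1*56827^1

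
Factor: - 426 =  - 2^1*3^1*71^1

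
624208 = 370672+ 253536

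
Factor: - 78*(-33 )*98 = 2^2*3^2*7^2*11^1*13^1= 252252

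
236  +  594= 830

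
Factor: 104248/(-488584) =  - 83^1*389^( - 1 ) = - 83/389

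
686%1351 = 686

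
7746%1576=1442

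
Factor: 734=2^1*367^1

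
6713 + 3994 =10707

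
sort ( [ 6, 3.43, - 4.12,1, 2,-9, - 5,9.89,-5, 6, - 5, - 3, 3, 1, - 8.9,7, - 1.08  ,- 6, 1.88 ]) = [ - 9, - 8.9, - 6,  -  5,-5,  -  5, - 4.12,-3 , - 1.08,1,1,1.88 , 2,  3, 3.43,6,6,7,9.89 ] 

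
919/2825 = 919/2825=   0.33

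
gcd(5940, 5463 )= 9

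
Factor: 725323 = 725323^1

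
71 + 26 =97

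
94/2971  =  94/2971 = 0.03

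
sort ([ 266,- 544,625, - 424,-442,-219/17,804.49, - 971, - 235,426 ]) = [-971, - 544, - 442, - 424,-235, - 219/17 , 266,426,625,804.49 ]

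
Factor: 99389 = 19^1*5231^1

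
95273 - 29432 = 65841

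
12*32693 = 392316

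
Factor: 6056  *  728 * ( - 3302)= - 2^7*7^1*13^2 *127^1*757^1 = - 14557751936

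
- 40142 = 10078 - 50220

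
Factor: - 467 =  - 467^1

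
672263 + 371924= 1044187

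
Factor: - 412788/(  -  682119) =137596/227373 = 2^2 * 3^ ( - 1)*19^ (-1)*41^1 * 839^1*3989^( - 1)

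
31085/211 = 31085/211 = 147.32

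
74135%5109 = 2609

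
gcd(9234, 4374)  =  486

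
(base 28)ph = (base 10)717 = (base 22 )1ad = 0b1011001101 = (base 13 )432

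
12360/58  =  213 + 3/29 =213.10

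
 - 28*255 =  - 7140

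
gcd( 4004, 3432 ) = 572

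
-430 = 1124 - 1554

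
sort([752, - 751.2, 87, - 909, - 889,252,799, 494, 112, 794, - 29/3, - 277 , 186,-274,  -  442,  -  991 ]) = [ - 991, - 909, - 889, - 751.2, - 442, - 277, - 274, - 29/3,87, 112,186,252,494, 752,794,799]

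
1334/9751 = 1334/9751= 0.14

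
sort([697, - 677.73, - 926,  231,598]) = [- 926,-677.73, 231,598,697] 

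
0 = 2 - 2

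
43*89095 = 3831085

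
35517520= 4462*7960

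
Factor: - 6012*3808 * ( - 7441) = 170351991936 = 2^7*3^2 *7^2 * 17^1*167^1*1063^1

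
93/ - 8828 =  - 1 + 8735/8828 = - 0.01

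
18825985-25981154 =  - 7155169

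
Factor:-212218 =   -  2^1*106109^1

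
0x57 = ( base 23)3I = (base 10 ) 87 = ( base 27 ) 36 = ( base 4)1113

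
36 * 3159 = 113724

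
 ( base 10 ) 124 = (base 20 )64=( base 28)4c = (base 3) 11121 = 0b1111100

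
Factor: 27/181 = 3^3*181^( - 1 )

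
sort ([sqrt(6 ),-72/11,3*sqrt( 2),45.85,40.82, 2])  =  [-72/11, 2,sqrt(6),3*sqrt( 2),40.82,45.85]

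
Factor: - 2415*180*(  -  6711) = 2^2*3^4*5^2*7^1*23^1 * 2237^1= 2917271700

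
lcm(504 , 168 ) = 504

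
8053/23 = 8053/23 =350.13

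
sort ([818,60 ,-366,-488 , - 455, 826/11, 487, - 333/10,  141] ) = [ - 488, - 455,-366, - 333/10,60, 826/11,141 , 487,818] 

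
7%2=1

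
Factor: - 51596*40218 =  - 2^3*3^1*6703^1*12899^1= - 2075087928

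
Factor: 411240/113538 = 2^2*5^1*23^1*127^(-1 )= 460/127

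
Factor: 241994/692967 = 2^1*3^( - 1)*11^(-2)*23^( - 1 )*83^( - 1)*120997^1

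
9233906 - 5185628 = 4048278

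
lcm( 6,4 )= 12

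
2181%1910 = 271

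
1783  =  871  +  912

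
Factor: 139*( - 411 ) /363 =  - 19043/121 = -11^( - 2)*137^1 * 139^1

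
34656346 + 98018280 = 132674626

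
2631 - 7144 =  - 4513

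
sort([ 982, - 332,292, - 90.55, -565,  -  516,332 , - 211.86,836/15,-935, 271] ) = [ - 935,-565, - 516,-332, - 211.86, - 90.55,836/15,271,  292,332,982] 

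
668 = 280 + 388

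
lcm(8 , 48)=48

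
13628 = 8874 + 4754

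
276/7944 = 23/662 =0.03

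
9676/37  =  261+19/37 = 261.51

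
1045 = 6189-5144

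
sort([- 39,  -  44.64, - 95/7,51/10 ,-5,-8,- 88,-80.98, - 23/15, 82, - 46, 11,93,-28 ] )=[  -  88, - 80.98, - 46,  -  44.64, - 39  ,  -  28, - 95/7,-8, - 5,  -  23/15,51/10,11,82,93 ]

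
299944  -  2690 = 297254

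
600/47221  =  600/47221 = 0.01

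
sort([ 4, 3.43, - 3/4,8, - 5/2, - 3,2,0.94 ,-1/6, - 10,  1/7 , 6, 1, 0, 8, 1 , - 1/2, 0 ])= [-10, - 3,  -  5/2, - 3/4, - 1/2,-1/6, 0,0, 1/7, 0.94, 1, 1, 2, 3.43 , 4, 6,8,  8 ]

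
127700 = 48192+79508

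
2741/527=2741/527 = 5.20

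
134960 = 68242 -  - 66718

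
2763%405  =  333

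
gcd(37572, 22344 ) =12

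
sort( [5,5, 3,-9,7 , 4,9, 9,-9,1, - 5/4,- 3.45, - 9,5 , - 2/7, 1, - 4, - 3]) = [- 9,-9,-9,-4,-3.45,-3, - 5/4, - 2/7,1,1,3, 4,  5,5,5,7,9, 9 ] 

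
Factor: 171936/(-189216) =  - 3^(-1) *73^(-1 )*199^1 = - 199/219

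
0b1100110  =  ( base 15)6C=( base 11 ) 93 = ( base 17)60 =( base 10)102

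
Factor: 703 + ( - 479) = 224  =  2^5*7^1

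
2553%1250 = 53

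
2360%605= 545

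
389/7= 55 + 4/7 = 55.57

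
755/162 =755/162 = 4.66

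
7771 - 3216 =4555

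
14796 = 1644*9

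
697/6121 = 697/6121 = 0.11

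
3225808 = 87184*37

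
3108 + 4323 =7431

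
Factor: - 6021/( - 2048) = 2^( - 11 )*3^3*223^1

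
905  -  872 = 33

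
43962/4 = 21981/2 = 10990.50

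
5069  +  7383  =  12452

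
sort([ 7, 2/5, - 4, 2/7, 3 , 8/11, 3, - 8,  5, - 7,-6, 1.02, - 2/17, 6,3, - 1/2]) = [ - 8, - 7,  -  6,  -  4, - 1/2, - 2/17 , 2/7, 2/5,  8/11,1.02,3, 3, 3, 5, 6,7] 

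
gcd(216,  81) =27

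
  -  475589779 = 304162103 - 779751882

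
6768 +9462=16230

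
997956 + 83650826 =84648782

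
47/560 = 47/560 = 0.08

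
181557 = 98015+83542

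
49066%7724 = 2722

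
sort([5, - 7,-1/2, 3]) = [ - 7, - 1/2, 3,5]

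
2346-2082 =264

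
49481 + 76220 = 125701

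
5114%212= 26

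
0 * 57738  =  0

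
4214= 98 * 43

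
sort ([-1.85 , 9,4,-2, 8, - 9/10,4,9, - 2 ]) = [ - 2, - 2, - 1.85,  -  9/10,4, 4,8,  9, 9] 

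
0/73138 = 0 = 0.00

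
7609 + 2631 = 10240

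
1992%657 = 21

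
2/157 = 2/157 = 0.01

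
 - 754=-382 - 372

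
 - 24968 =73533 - 98501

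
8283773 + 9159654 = 17443427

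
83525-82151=1374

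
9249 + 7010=16259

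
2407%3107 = 2407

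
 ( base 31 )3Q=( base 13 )92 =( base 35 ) 3e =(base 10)119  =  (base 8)167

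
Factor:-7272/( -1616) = 9/2  =  2^( - 1)* 3^2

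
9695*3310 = 32090450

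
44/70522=22/35261 = 0.00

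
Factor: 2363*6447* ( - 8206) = -125012345766=- 2^1 * 3^1 * 7^1 * 11^1 * 17^1*139^1*307^1*373^1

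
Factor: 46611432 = 2^3*3^2*7^1 * 23^1*4021^1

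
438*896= 392448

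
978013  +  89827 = 1067840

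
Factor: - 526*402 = -211452= - 2^2 * 3^1*67^1*263^1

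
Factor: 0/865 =0 = 0^1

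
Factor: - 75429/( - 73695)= 87/85 = 3^1*5^( - 1 ) *17^( - 1)*29^1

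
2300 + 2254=4554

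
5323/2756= 5323/2756 = 1.93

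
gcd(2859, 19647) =3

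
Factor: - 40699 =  - 40699^1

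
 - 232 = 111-343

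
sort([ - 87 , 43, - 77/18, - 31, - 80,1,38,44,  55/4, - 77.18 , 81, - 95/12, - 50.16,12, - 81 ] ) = [ - 87, - 81, - 80, - 77.18, - 50.16, - 31,-95/12 , - 77/18,1,12,55/4 , 38, 43,44, 81 ] 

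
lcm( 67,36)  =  2412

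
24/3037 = 24/3037 = 0.01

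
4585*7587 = 34786395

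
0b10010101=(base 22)6h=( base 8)225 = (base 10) 149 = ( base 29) 54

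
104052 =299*348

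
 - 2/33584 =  - 1  +  16791/16792=- 0.00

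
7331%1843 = 1802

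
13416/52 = 258 = 258.00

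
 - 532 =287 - 819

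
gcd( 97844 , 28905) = 1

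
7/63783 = 7/63783=0.00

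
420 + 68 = 488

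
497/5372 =497/5372  =  0.09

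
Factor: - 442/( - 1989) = 2^1 * 3^(-2)=   2/9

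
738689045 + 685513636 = 1424202681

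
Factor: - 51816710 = - 2^1 * 5^1*11^1*471061^1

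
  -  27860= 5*( - 5572 ) 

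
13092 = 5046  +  8046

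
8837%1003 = 813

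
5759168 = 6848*841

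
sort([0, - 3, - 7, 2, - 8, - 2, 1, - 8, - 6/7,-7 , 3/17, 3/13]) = [ - 8, - 8,-7, - 7, - 3, - 2, - 6/7,0,3/17  ,  3/13,1,2]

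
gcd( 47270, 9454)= 9454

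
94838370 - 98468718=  - 3630348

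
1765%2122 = 1765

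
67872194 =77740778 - 9868584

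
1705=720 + 985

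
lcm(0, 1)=0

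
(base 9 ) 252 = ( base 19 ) B0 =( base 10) 209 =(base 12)155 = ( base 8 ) 321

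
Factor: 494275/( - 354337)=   -5^2*17^1 * 1163^1*354337^(-1 ) 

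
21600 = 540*40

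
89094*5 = 445470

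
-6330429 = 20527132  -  26857561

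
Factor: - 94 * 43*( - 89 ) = 359738 = 2^1*43^1*47^1*89^1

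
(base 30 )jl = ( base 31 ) J2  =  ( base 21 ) 173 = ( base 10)591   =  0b1001001111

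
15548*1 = 15548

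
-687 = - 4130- - 3443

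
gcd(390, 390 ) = 390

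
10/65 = 2/13=   0.15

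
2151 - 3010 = - 859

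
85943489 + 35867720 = 121811209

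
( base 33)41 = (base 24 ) 5d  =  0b10000101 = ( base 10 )133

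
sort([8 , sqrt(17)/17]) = [sqrt(17 )/17,8]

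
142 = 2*71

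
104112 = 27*3856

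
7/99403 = 7/99403 = 0.00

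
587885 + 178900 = 766785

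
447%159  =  129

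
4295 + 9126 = 13421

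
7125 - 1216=5909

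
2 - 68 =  - 66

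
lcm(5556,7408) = 22224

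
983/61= 16 + 7/61 = 16.11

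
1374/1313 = 1374/1313 = 1.05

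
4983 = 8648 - 3665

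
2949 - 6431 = - 3482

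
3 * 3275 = 9825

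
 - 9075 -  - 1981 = -7094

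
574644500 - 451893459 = 122751041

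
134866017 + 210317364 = 345183381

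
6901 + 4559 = 11460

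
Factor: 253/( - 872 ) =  - 2^( - 3) * 11^1*23^1*109^( - 1) 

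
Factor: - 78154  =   - 2^1*23^1*1699^1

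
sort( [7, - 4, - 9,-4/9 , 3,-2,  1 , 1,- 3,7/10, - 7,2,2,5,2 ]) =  [ - 9,  -  7, - 4, - 3,-2,  -  4/9,7/10, 1, 1 , 2,2,2,3, 5,  7] 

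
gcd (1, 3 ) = 1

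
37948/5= 37948/5  =  7589.60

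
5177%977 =292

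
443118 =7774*57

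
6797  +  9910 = 16707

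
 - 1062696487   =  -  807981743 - 254714744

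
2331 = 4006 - 1675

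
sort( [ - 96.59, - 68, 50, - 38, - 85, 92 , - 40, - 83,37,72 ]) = [-96.59,-85, - 83,-68, - 40, - 38, 37,50, 72, 92]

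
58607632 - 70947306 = -12339674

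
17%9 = 8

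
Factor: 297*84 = 2^2*3^4*7^1*11^1 = 24948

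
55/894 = 55/894= 0.06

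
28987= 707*41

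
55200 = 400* 138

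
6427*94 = 604138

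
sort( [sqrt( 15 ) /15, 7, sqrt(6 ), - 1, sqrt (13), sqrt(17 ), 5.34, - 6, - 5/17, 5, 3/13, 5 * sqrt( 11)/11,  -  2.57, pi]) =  [ - 6, - 2.57 , - 1, - 5/17, 3/13, sqrt(15 )/15 , 5 * sqrt (11)/11,sqrt( 6 ), pi,sqrt( 13), sqrt(17 ), 5,5.34, 7] 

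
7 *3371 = 23597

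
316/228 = 1  +  22/57 = 1.39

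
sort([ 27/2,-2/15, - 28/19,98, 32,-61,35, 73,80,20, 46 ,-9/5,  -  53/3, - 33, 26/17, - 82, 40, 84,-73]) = [-82, - 73,-61,-33,-53/3,  -  9/5,  -  28/19,-2/15, 26/17, 27/2,20, 32, 35,40, 46,73,80, 84 , 98]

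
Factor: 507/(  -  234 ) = - 2^( - 1)*3^(-1)  *13^1= -  13/6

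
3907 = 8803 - 4896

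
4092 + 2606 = 6698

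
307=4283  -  3976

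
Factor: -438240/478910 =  - 528/577= - 2^4 *3^1*11^1*577^( -1) 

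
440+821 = 1261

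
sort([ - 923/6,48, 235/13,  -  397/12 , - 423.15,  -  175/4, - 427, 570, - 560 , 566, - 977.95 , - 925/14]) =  [ - 977.95, - 560, - 427, - 423.15, - 923/6, - 925/14 ,- 175/4 ,-397/12,235/13,48, 566, 570]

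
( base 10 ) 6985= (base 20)h95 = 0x1b49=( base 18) 13A1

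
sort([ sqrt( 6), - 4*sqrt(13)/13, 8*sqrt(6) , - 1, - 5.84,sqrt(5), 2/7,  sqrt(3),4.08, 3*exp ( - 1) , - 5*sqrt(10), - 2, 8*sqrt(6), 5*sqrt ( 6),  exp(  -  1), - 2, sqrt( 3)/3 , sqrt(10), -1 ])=[ - 5*sqrt(10),-5.84, - 2, - 2, - 4*sqrt(13)/13, - 1, - 1, 2/7 , exp( - 1), sqrt(3 )/3 , 3*  exp(-1) , sqrt(3),  sqrt(5),sqrt( 6)  ,  sqrt(10), 4.08,5 * sqrt(6) , 8*sqrt(6 ), 8*sqrt(6)] 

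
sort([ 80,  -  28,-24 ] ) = [-28,-24 , 80 ] 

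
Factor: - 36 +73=37 = 37^1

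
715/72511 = 715/72511 = 0.01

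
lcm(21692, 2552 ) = 43384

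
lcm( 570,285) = 570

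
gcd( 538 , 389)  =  1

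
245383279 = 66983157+178400122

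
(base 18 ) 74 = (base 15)8A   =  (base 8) 202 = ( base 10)130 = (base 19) 6g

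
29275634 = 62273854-32998220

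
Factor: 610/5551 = 2^1*5^1 * 7^( - 1) * 13^( - 1) = 10/91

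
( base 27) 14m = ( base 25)199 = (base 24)1BJ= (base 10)859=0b1101011011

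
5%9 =5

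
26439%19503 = 6936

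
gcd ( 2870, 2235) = 5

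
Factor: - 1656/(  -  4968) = 1/3 = 3^( - 1 ) 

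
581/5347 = 581/5347= 0.11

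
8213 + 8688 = 16901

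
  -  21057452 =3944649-25002101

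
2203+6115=8318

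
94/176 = 47/88 = 0.53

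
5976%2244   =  1488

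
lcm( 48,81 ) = 1296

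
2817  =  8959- 6142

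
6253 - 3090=3163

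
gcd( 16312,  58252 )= 4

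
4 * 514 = 2056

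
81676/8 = 20419/2 =10209.50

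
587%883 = 587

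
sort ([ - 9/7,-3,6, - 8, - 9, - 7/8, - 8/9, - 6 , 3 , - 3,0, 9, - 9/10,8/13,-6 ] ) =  [ - 9,  -  8, - 6, - 6, - 3,- 3, - 9/7,-9/10, - 8/9, - 7/8, 0,  8/13,3,6,9 ] 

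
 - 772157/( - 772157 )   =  1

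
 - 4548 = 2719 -7267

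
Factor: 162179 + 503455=2^1*3^1*110939^1=665634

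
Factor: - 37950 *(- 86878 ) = 3297020100 = 2^2 * 3^1*5^2*11^3 * 23^1*359^1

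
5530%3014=2516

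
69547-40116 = 29431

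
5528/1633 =5528/1633= 3.39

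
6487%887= 278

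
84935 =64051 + 20884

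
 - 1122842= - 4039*278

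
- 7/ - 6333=7/6333=0.00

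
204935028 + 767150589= 972085617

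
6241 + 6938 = 13179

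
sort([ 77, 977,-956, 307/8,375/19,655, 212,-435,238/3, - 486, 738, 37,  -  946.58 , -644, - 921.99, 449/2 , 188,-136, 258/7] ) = [ - 956,- 946.58, - 921.99,-644,-486,-435,-136, 375/19, 258/7, 37, 307/8, 77, 238/3, 188, 212, 449/2, 655, 738, 977]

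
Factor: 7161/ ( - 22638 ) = -31/98 = - 2^( - 1)*7^(-2 )*  31^1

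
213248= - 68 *( - 3136) 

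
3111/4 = 3111/4 = 777.75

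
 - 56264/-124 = 453 + 23/31 =453.74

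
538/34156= 269/17078 = 0.02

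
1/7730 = 1/7730=   0.00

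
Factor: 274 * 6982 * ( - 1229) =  - 2^2*137^1*1229^1*3491^1 = - 2351160572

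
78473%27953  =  22567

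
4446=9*494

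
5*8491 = 42455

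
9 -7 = 2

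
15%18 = 15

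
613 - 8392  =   -7779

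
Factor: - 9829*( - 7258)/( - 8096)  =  -2^ (- 4)*11^( - 1 )*19^1*23^( - 1 )  *  191^1 * 9829^1 = - 35669441/4048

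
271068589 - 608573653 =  - 337505064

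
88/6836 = 22/1709 = 0.01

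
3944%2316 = 1628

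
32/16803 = 32/16803= 0.00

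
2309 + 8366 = 10675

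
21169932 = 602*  35166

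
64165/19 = 64165/19 = 3377.11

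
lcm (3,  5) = 15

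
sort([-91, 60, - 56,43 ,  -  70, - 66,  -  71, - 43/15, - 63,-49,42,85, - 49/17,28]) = [ - 91,  -  71,-70, - 66, - 63,- 56, - 49,-49/17,  -  43/15, 28,42,43,60, 85]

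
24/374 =12/187 = 0.06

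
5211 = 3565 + 1646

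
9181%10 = 1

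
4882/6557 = 4882/6557 = 0.74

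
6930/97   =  6930/97=71.44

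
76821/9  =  8535 + 2/3 = 8535.67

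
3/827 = 3/827 = 0.00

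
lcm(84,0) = 0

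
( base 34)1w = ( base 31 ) 24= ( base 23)2K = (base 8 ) 102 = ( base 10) 66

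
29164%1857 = 1309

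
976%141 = 130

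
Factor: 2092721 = 2092721^1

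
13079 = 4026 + 9053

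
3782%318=284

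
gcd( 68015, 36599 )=1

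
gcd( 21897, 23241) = 3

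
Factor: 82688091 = 3^1*71^1* 103^1 * 3769^1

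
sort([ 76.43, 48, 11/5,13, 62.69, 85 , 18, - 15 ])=[ - 15,11/5,13,  18,48,62.69  ,  76.43,  85 ]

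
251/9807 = 251/9807=0.03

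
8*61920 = 495360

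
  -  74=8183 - 8257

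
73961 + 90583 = 164544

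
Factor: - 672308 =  - 2^2*7^1 * 13^1*1847^1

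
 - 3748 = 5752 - 9500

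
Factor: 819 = 3^2*7^1*13^1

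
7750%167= 68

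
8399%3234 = 1931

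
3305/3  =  1101  +  2/3=1101.67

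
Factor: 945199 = 409^1*2311^1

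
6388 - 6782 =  - 394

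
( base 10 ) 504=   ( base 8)770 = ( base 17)1CB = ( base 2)111111000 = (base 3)200200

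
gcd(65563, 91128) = 1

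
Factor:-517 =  - 11^1*47^1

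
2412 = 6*402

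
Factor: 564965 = 5^1*19^2*313^1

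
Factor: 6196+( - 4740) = 2^4*7^1 * 13^1 = 1456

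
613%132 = 85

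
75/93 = 25/31 =0.81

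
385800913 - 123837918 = 261962995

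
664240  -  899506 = -235266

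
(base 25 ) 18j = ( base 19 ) 268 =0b1101001100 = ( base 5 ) 11334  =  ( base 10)844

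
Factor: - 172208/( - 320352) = 229/426 = 2^( - 1)*3^( - 1)*71^( - 1)*229^1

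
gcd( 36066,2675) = 1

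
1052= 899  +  153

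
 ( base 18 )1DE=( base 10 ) 572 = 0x23c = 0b1000111100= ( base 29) jl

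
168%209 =168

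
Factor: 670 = 2^1*5^1*67^1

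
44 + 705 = 749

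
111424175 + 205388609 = 316812784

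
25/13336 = 25/13336 = 0.00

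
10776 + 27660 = 38436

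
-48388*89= - 4306532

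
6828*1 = 6828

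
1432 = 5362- 3930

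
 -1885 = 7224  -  9109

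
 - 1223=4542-5765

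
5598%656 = 350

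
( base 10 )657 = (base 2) 1010010001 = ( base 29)MJ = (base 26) p7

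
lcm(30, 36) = 180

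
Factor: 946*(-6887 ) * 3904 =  - 2^7*11^1* 43^1*61^1 * 71^1*97^1 = -25434958208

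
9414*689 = 6486246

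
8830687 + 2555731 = 11386418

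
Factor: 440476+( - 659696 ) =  - 219220 = - 2^2 * 5^1 *97^1*113^1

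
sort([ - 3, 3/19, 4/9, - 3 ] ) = [ - 3, - 3, 3/19, 4/9 ]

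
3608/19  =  189 + 17/19 = 189.89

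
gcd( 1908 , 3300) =12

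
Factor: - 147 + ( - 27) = -174  =  - 2^1*3^1*29^1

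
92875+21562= 114437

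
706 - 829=-123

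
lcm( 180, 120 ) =360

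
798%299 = 200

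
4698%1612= 1474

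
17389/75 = 17389/75 = 231.85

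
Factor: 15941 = 19^1*839^1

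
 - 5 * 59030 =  - 295150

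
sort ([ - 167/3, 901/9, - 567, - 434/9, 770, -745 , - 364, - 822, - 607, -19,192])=[ - 822, - 745, - 607, - 567,-364,-167/3, - 434/9,  -  19, 901/9, 192, 770 ] 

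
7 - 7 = 0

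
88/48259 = 88/48259 = 0.00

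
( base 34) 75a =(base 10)8272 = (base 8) 20120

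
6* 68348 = 410088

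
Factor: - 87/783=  - 3^(  -  2 )=- 1/9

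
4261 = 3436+825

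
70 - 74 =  - 4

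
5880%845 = 810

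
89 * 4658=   414562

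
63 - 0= 63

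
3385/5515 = 677/1103 = 0.61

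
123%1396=123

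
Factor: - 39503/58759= - 67^( - 1)*877^(-1)*39503^1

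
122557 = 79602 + 42955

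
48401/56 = 864 + 17/56 = 864.30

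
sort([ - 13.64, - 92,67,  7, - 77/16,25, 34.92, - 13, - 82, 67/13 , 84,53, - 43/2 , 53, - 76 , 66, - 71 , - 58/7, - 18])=[- 92, - 82,-76, - 71,  -  43/2 , - 18, - 13.64 , - 13 , - 58/7, - 77/16,  67/13, 7 , 25 , 34.92, 53, 53,66 , 67 , 84] 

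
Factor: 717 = 3^1*239^1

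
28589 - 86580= -57991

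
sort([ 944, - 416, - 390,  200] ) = [-416, - 390,200,944 ]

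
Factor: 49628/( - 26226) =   -  2^1 * 3^( -2 )*19^1*31^ (  -  1)*47^(  -  1 )*653^1 = - 24814/13113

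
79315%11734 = 8911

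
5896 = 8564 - 2668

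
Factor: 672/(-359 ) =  - 2^5*3^1*7^1*359^(-1)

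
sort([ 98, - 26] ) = [  -  26, 98]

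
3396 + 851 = 4247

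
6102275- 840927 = 5261348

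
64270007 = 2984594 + 61285413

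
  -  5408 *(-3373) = 18241184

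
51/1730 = 51/1730 =0.03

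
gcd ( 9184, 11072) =32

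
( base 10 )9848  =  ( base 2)10011001111000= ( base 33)91e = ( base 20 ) 14c8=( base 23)IE4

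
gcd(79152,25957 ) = 1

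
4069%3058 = 1011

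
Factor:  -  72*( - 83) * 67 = 400392 =2^3*3^2*67^1 * 83^1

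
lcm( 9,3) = 9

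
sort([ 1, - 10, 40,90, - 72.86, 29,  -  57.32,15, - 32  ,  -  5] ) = [ - 72.86,-57.32, - 32, - 10,- 5,1, 15,29,40, 90 ] 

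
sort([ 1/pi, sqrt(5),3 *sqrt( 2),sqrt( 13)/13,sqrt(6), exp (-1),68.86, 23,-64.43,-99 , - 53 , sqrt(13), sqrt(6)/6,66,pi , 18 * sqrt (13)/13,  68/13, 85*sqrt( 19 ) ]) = [  -  99,-64.43, - 53,sqrt( 13) /13,1/pi,exp( - 1),sqrt(6) /6,sqrt ( 5),sqrt(6),pi, sqrt( 13),3*sqrt(2),18*sqrt(13 )/13,68/13,23 , 66,  68.86,85 * sqrt(19)] 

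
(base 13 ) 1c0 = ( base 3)110001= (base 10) 325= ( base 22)EH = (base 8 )505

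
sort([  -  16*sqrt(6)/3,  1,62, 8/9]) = [ - 16*sqrt( 6)/3, 8/9, 1, 62 ] 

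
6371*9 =57339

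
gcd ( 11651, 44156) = 1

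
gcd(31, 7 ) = 1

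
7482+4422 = 11904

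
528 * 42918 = 22660704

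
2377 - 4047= - 1670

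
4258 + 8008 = 12266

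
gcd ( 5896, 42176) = 8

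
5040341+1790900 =6831241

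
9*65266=587394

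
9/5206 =9/5206 =0.00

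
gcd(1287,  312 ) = 39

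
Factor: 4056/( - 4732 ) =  - 2^1*3^1*7^(-1 ) =-6/7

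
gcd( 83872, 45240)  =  8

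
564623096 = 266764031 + 297859065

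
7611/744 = 10 + 57/248 = 10.23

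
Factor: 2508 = 2^2*3^1*11^1*19^1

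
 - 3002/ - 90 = 1501/45= 33.36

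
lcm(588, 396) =19404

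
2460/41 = 60 = 60.00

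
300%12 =0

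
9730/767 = 12  +  526/767 = 12.69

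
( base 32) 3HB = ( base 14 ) 1471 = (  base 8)7053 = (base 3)11222100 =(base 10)3627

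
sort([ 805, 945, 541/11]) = [541/11, 805,945]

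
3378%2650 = 728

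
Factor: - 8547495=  - 3^1*5^1*11^1*51803^1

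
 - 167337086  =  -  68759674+- 98577412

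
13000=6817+6183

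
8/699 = 8/699  =  0.01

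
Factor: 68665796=2^2*17166449^1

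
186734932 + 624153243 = 810888175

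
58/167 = 58/167  =  0.35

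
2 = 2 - 0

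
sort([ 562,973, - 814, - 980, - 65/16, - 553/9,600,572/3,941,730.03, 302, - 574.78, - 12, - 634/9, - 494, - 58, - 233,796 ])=[ - 980,  -  814, - 574.78, - 494 , - 233,  -  634/9, - 553/9, - 58, - 12 , - 65/16 , 572/3, 302,562, 600, 730.03,796, 941,973 ] 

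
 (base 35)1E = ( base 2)110001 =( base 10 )49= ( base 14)37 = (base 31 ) 1i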